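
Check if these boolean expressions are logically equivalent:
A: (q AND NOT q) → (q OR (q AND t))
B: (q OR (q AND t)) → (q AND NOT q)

No, Converse is not equivalent to original (counterexample: p=0, q=1, t=0)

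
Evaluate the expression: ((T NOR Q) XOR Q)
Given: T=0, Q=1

Substituting: ((0 NOR 1) XOR 1)
= 1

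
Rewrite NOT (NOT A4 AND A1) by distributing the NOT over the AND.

A4 OR NOT A1
De Morgan's: NOT(AND of terms) = OR of negations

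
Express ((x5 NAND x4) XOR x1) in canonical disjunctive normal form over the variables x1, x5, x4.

(NOT x1 AND NOT x5 AND NOT x4) OR (NOT x1 AND NOT x5 AND x4) OR (NOT x1 AND x5 AND NOT x4) OR (x1 AND x5 AND x4)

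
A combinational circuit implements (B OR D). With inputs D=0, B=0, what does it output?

Substituting: (0 OR 0)
= 0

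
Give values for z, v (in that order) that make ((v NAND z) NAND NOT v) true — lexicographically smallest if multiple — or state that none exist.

z=0, v=1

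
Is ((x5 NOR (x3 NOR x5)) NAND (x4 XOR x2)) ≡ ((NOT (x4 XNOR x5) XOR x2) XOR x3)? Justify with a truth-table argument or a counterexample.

No. Counterexample: with x2=0, x4=0, x3=0, x5=0, Expression 1 = 1 but Expression 2 = 0.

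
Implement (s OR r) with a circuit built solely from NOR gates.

((s NOR r) NOR (s NOR r))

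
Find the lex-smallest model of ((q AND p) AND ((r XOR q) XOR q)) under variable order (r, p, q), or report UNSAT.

r=1, p=1, q=1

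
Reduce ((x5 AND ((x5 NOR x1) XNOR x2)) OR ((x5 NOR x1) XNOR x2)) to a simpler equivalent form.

By absorption (E OR (E AND v) = E):
= ((x5 NOR x1) XNOR x2)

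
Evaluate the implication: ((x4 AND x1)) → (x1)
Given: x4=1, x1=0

Antecedent ((x4 AND x1)) = 0; consequent (x1) = 0.
0 → 0 = 1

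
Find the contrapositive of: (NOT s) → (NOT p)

Contrapositive: p → s
Note: A statement and its contrapositive are logically equivalent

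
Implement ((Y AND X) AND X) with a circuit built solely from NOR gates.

((((Y NOR Y) NOR (X NOR X)) NOR ((Y NOR Y) NOR (X NOR X))) NOR (X NOR X))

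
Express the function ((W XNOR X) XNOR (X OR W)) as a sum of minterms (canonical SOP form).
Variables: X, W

Σm(3) = (X AND W)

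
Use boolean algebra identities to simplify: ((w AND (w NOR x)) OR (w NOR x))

By absorption (E OR (E AND v) = E):
= (w NOR x)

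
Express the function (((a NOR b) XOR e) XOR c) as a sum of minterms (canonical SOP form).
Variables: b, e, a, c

Σm(0, 3, 5, 6, 9, 11, 12, 14) = (NOT b AND NOT e AND NOT a AND NOT c) OR (NOT b AND NOT e AND a AND c) OR (NOT b AND e AND NOT a AND c) OR (NOT b AND e AND a AND NOT c) OR (b AND NOT e AND NOT a AND c) OR (b AND NOT e AND a AND c) OR (b AND e AND NOT a AND NOT c) OR (b AND e AND a AND NOT c)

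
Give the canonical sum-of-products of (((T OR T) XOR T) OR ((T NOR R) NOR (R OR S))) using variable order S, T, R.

Σm(2) = (NOT S AND T AND NOT R)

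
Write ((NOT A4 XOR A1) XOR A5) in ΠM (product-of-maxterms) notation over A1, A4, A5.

ΠM(1, 2, 4, 7) = (A1 OR A4 OR NOT A5) AND (A1 OR NOT A4 OR A5) AND (NOT A1 OR A4 OR A5) AND (NOT A1 OR NOT A4 OR NOT A5)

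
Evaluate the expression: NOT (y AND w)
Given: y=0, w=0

Substituting: NOT (0 AND 0)
= 1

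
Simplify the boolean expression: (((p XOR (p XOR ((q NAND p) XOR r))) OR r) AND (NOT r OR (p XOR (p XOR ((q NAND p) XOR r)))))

By distribution ((E OR v) AND (E OR NOT v) = E) then XOR self-cancellation ((E XOR v) XOR v = E):
= ((q NAND p) XOR r)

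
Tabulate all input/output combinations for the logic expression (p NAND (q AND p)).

p | q | Output
--------------
0 | 0 | 1
0 | 1 | 1
1 | 0 | 1
1 | 1 | 0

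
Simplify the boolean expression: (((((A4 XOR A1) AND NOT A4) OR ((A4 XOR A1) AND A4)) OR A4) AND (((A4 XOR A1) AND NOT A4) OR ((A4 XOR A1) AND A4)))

By absorption (E AND (E OR v) = E) then distribution ((E AND v) OR (E AND NOT v) = E):
= (A4 XOR A1)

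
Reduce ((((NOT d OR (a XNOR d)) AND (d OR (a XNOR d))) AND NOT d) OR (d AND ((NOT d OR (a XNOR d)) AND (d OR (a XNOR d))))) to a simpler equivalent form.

By distribution ((E AND v) OR (E AND NOT v) = E) then distribution ((E OR v) AND (E OR NOT v) = E):
= (a XNOR d)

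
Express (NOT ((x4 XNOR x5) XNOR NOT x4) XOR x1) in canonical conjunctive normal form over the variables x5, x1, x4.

(x5 OR x1 OR x4) AND (x5 OR x1 OR NOT x4) AND (NOT x5 OR NOT x1 OR x4) AND (NOT x5 OR NOT x1 OR NOT x4)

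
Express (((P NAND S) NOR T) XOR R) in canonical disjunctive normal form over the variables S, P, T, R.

(NOT S AND NOT P AND NOT T AND R) OR (NOT S AND NOT P AND T AND R) OR (NOT S AND P AND NOT T AND R) OR (NOT S AND P AND T AND R) OR (S AND NOT P AND NOT T AND R) OR (S AND NOT P AND T AND R) OR (S AND P AND NOT T AND NOT R) OR (S AND P AND T AND R)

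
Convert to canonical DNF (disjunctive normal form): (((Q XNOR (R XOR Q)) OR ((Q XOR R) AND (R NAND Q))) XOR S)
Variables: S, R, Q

(NOT S AND NOT R AND NOT Q) OR (NOT S AND NOT R AND Q) OR (NOT S AND R AND NOT Q) OR (S AND R AND Q)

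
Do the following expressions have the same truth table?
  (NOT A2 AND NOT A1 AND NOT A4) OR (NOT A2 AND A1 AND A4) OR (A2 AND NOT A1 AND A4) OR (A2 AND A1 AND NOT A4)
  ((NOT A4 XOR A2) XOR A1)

Yes, they are equivalent — the two output columns agree on all 8 assignments:
A2 | A1 | A4 | Expression 1 | Expression 2
------------------------------------------
0 | 0 | 0 | 1 | 1
0 | 0 | 1 | 0 | 0
0 | 1 | 0 | 0 | 0
0 | 1 | 1 | 1 | 1
1 | 0 | 0 | 0 | 0
1 | 0 | 1 | 1 | 1
1 | 1 | 0 | 1 | 1
1 | 1 | 1 | 0 | 0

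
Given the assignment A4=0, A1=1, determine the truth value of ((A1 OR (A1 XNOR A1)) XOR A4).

Substituting: ((1 OR (1 XNOR 1)) XOR 0)
= 1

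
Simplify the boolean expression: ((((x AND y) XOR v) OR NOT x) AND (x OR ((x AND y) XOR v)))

By distribution ((E OR v) AND (E OR NOT v) = E):
= ((x AND y) XOR v)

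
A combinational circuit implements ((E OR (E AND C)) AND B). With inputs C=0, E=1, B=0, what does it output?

Substituting: ((1 OR (1 AND 0)) AND 0)
= 0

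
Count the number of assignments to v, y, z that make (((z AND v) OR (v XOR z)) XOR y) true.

Satisfying assignments: (0,0,1), (0,1,0), (1,0,0), (1,0,1)
Count: 4 out of 8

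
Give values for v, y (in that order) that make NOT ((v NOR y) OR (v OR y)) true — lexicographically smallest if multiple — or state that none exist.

UNSATISFIABLE - no assignment makes this expression true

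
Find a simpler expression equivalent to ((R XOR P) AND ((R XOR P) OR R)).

By absorption (E AND (E OR v) = E):
= (R XOR P)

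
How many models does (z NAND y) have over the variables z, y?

Satisfying assignments: (0,0), (0,1), (1,0)
Count: 3 out of 4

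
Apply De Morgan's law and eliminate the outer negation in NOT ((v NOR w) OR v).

NOT (v NOR w) AND NOT v
De Morgan's: NOT(OR of terms) = AND of negations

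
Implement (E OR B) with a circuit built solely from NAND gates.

((E NAND E) NAND (B NAND B))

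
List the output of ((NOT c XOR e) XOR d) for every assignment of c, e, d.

c | e | d | Output
------------------
0 | 0 | 0 | 1
0 | 0 | 1 | 0
0 | 1 | 0 | 0
0 | 1 | 1 | 1
1 | 0 | 0 | 0
1 | 0 | 1 | 1
1 | 1 | 0 | 1
1 | 1 | 1 | 0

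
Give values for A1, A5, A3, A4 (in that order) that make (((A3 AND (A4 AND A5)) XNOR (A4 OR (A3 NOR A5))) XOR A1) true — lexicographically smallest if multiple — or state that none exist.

A1=0, A5=0, A3=1, A4=0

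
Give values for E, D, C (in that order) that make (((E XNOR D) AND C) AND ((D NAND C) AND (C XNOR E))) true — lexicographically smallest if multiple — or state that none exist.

UNSATISFIABLE - no assignment makes this expression true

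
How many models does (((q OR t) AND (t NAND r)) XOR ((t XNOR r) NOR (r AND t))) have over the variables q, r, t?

Satisfying assignments: (0,1,0), (1,0,0)
Count: 2 out of 8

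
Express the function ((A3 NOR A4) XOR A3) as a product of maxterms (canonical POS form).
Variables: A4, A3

ΠM(2) = (NOT A4 OR A3)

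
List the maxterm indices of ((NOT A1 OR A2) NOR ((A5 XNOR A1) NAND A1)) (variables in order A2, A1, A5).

ΠM(0, 1, 2, 4, 5, 6, 7) = (A2 OR A1 OR A5) AND (A2 OR A1 OR NOT A5) AND (A2 OR NOT A1 OR A5) AND (NOT A2 OR A1 OR A5) AND (NOT A2 OR A1 OR NOT A5) AND (NOT A2 OR NOT A1 OR A5) AND (NOT A2 OR NOT A1 OR NOT A5)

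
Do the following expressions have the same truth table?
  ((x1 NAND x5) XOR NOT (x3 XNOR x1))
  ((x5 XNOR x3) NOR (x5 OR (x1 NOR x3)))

No. Counterexample: with x3=0, x5=0, x1=0, Expression 1 = 1 but Expression 2 = 0.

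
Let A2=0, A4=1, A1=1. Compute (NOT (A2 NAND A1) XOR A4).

Substituting: (NOT (0 NAND 1) XOR 1)
= 1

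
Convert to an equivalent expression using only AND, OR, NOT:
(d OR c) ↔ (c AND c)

((d OR c) AND (c AND c)) OR (NOT (d OR c) AND NOT (c AND c))
(Biconditional = both true or both false)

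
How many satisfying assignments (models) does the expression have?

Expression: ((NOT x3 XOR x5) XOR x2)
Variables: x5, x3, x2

Satisfying assignments: (0,0,0), (0,1,1), (1,0,1), (1,1,0)
Count: 4 out of 8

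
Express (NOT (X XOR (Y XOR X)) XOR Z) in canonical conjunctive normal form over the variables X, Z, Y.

(X OR Z OR NOT Y) AND (X OR NOT Z OR Y) AND (NOT X OR Z OR NOT Y) AND (NOT X OR NOT Z OR Y)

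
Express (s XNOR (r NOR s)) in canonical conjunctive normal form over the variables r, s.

(r OR s) AND (r OR NOT s) AND (NOT r OR NOT s)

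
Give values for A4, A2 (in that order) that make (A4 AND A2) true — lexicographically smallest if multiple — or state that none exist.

A4=1, A2=1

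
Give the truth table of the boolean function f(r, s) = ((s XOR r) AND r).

r | s | Output
--------------
0 | 0 | 0
0 | 1 | 0
1 | 0 | 1
1 | 1 | 0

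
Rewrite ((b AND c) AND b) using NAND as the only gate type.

((((b NAND c) NAND (b NAND c)) NAND b) NAND (((b NAND c) NAND (b NAND c)) NAND b))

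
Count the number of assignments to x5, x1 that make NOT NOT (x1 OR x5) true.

Satisfying assignments: (0,1), (1,0), (1,1)
Count: 3 out of 4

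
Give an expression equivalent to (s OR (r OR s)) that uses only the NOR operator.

((s NOR ((r NOR s) NOR (r NOR s))) NOR (s NOR ((r NOR s) NOR (r NOR s))))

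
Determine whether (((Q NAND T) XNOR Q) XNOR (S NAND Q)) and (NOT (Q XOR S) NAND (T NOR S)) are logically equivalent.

No. Counterexample: with S=0, T=1, Q=0, Expression 1 = 0 but Expression 2 = 1.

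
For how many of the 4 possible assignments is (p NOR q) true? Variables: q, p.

Satisfying assignments: (0,0)
Count: 1 out of 4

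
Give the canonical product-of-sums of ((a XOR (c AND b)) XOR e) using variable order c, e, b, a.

ΠM(0, 2, 5, 7, 8, 11, 13, 14) = (c OR e OR b OR a) AND (c OR e OR NOT b OR a) AND (c OR NOT e OR b OR NOT a) AND (c OR NOT e OR NOT b OR NOT a) AND (NOT c OR e OR b OR a) AND (NOT c OR e OR NOT b OR NOT a) AND (NOT c OR NOT e OR b OR NOT a) AND (NOT c OR NOT e OR NOT b OR a)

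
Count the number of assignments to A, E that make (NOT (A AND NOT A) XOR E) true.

Satisfying assignments: (0,0), (1,0)
Count: 2 out of 4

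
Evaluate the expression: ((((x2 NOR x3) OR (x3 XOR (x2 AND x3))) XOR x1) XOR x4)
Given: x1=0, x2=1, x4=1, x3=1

Substituting: ((((1 NOR 1) OR (1 XOR (1 AND 1))) XOR 0) XOR 1)
= 1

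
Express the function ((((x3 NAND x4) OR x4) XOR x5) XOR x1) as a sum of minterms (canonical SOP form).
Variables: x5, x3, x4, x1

Σm(0, 2, 4, 6, 9, 11, 13, 15) = (NOT x5 AND NOT x3 AND NOT x4 AND NOT x1) OR (NOT x5 AND NOT x3 AND x4 AND NOT x1) OR (NOT x5 AND x3 AND NOT x4 AND NOT x1) OR (NOT x5 AND x3 AND x4 AND NOT x1) OR (x5 AND NOT x3 AND NOT x4 AND x1) OR (x5 AND NOT x3 AND x4 AND x1) OR (x5 AND x3 AND NOT x4 AND x1) OR (x5 AND x3 AND x4 AND x1)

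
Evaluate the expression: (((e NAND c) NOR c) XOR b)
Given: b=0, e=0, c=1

Substituting: (((0 NAND 1) NOR 1) XOR 0)
= 0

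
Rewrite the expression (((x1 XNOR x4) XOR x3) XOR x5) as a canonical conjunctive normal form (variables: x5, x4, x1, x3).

(x5 OR x4 OR x1 OR NOT x3) AND (x5 OR x4 OR NOT x1 OR x3) AND (x5 OR NOT x4 OR x1 OR x3) AND (x5 OR NOT x4 OR NOT x1 OR NOT x3) AND (NOT x5 OR x4 OR x1 OR x3) AND (NOT x5 OR x4 OR NOT x1 OR NOT x3) AND (NOT x5 OR NOT x4 OR x1 OR NOT x3) AND (NOT x5 OR NOT x4 OR NOT x1 OR x3)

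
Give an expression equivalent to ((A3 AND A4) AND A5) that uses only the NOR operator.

((((A3 NOR A3) NOR (A4 NOR A4)) NOR ((A3 NOR A3) NOR (A4 NOR A4))) NOR (A5 NOR A5))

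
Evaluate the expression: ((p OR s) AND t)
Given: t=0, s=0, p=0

Substituting: ((0 OR 0) AND 0)
= 0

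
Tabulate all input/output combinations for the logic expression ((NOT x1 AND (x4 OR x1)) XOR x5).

x5 | x4 | x1 | Output
---------------------
0 | 0 | 0 | 0
0 | 0 | 1 | 0
0 | 1 | 0 | 1
0 | 1 | 1 | 0
1 | 0 | 0 | 1
1 | 0 | 1 | 1
1 | 1 | 0 | 0
1 | 1 | 1 | 1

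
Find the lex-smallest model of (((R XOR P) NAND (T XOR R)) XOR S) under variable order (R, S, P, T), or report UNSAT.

R=0, S=0, P=0, T=0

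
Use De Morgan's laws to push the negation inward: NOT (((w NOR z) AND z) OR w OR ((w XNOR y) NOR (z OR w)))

NOT ((w NOR z) AND z) AND NOT w AND NOT ((w XNOR y) NOR (z OR w))
De Morgan's: NOT(OR of terms) = AND of negations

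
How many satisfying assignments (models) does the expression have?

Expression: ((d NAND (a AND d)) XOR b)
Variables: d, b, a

Satisfying assignments: (0,0,0), (0,0,1), (1,0,0), (1,1,1)
Count: 4 out of 8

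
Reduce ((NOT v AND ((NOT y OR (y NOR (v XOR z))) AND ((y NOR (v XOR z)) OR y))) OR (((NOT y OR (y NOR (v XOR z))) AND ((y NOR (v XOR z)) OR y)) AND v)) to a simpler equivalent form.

By distribution ((E AND v) OR (E AND NOT v) = E) then distribution ((E OR v) AND (E OR NOT v) = E):
= (y NOR (v XOR z))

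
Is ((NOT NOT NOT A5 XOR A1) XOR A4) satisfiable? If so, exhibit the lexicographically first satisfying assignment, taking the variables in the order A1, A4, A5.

A1=0, A4=0, A5=0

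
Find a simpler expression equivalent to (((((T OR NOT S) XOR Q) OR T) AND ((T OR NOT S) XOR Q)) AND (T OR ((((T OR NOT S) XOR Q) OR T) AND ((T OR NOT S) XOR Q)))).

By absorption (E AND (E OR v) = E) then absorption (E AND (E OR v) = E):
= ((T OR NOT S) XOR Q)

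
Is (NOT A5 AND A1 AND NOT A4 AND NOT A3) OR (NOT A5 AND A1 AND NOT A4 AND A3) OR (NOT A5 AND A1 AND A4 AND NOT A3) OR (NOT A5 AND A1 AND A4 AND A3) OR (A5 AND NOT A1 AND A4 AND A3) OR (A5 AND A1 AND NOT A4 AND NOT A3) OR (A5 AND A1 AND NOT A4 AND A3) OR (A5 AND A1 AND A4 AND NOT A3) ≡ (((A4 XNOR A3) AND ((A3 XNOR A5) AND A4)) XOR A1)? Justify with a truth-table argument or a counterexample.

Yes, they are equivalent — the two output columns agree on all 16 assignments:
A5 | A1 | A4 | A3 | Expression 1 | Expression 2
-----------------------------------------------
0 | 0 | 0 | 0 | 0 | 0
0 | 0 | 0 | 1 | 0 | 0
0 | 0 | 1 | 0 | 0 | 0
0 | 0 | 1 | 1 | 0 | 0
0 | 1 | 0 | 0 | 1 | 1
0 | 1 | 0 | 1 | 1 | 1
0 | 1 | 1 | 0 | 1 | 1
0 | 1 | 1 | 1 | 1 | 1
1 | 0 | 0 | 0 | 0 | 0
1 | 0 | 0 | 1 | 0 | 0
1 | 0 | 1 | 0 | 0 | 0
1 | 0 | 1 | 1 | 1 | 1
1 | 1 | 0 | 0 | 1 | 1
1 | 1 | 0 | 1 | 1 | 1
1 | 1 | 1 | 0 | 1 | 1
1 | 1 | 1 | 1 | 0 | 0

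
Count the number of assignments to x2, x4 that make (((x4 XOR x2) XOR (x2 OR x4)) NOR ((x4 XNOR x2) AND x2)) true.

Satisfying assignments: (0,0), (0,1), (1,0)
Count: 3 out of 4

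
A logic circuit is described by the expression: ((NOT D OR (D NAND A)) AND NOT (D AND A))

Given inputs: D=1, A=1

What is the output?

Substituting: ((NOT 1 OR (1 NAND 1)) AND NOT (1 AND 1))
= 0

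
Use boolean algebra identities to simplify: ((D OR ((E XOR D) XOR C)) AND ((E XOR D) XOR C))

By absorption (E AND (E OR v) = E):
= ((E XOR D) XOR C)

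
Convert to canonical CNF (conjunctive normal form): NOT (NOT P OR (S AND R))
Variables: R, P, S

(R OR P OR S) AND (R OR P OR NOT S) AND (NOT R OR P OR S) AND (NOT R OR P OR NOT S) AND (NOT R OR NOT P OR NOT S)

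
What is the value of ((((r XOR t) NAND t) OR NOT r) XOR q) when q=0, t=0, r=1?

Substituting: ((((1 XOR 0) NAND 0) OR NOT 1) XOR 0)
= 1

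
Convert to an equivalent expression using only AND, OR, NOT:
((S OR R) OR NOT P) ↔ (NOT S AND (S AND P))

(((S OR R) OR NOT P) AND (NOT S AND (S AND P))) OR (NOT ((S OR R) OR NOT P) AND NOT (NOT S AND (S AND P)))
(Biconditional = both true or both false)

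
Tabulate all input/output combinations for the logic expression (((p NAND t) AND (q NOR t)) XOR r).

t | q | p | r | Output
----------------------
0 | 0 | 0 | 0 | 1
0 | 0 | 0 | 1 | 0
0 | 0 | 1 | 0 | 1
0 | 0 | 1 | 1 | 0
0 | 1 | 0 | 0 | 0
0 | 1 | 0 | 1 | 1
0 | 1 | 1 | 0 | 0
0 | 1 | 1 | 1 | 1
1 | 0 | 0 | 0 | 0
1 | 0 | 0 | 1 | 1
1 | 0 | 1 | 0 | 0
1 | 0 | 1 | 1 | 1
1 | 1 | 0 | 0 | 0
1 | 1 | 0 | 1 | 1
1 | 1 | 1 | 0 | 0
1 | 1 | 1 | 1 | 1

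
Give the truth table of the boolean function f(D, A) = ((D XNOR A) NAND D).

D | A | Output
--------------
0 | 0 | 1
0 | 1 | 1
1 | 0 | 1
1 | 1 | 0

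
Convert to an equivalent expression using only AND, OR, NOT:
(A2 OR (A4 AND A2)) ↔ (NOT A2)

((A2 OR (A4 AND A2)) AND (NOT A2)) OR (NOT (A2 OR (A4 AND A2)) AND A2)
(Biconditional = both true or both false)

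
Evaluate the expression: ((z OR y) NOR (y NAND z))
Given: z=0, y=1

Substituting: ((0 OR 1) NOR (1 NAND 0))
= 0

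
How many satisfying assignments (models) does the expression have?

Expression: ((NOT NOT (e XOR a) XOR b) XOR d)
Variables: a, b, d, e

Satisfying assignments: (0,0,0,1), (0,0,1,0), (0,1,0,0), (0,1,1,1), (1,0,0,0), (1,0,1,1), (1,1,0,1), (1,1,1,0)
Count: 8 out of 16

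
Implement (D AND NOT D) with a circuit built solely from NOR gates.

((D NOR D) NOR ((D NOR D) NOR (D NOR D)))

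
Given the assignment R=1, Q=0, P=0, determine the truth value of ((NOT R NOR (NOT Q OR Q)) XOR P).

Substituting: ((NOT 1 NOR (NOT 0 OR 0)) XOR 0)
= 0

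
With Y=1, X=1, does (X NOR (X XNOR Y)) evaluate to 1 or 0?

Substituting: (1 NOR (1 XNOR 1))
= 0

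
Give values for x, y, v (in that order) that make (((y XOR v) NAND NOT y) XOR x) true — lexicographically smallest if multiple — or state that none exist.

x=0, y=0, v=0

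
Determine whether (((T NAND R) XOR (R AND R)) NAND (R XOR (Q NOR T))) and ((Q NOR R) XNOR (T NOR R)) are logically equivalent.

No. Counterexample: with Q=0, T=0, R=0, Expression 1 = 0 but Expression 2 = 1.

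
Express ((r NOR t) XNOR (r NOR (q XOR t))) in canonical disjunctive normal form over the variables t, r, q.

(NOT t AND NOT r AND NOT q) OR (NOT t AND r AND NOT q) OR (NOT t AND r AND q) OR (t AND NOT r AND NOT q) OR (t AND r AND NOT q) OR (t AND r AND q)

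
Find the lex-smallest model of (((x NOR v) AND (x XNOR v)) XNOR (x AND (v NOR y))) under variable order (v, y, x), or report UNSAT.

v=0, y=1, x=1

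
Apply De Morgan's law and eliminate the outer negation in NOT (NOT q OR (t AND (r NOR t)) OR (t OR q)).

q AND NOT (t AND (r NOR t)) AND NOT (t OR q)
De Morgan's: NOT(OR of terms) = AND of negations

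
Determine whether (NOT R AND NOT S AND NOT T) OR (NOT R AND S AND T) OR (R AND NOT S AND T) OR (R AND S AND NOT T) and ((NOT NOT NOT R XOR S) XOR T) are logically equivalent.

Yes, they are equivalent — the two output columns agree on all 8 assignments:
R | S | T | Expression 1 | Expression 2
---------------------------------------
0 | 0 | 0 | 1 | 1
0 | 0 | 1 | 0 | 0
0 | 1 | 0 | 0 | 0
0 | 1 | 1 | 1 | 1
1 | 0 | 0 | 0 | 0
1 | 0 | 1 | 1 | 1
1 | 1 | 0 | 1 | 1
1 | 1 | 1 | 0 | 0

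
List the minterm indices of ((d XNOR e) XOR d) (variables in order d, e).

Σm(0, 2) = (NOT d AND NOT e) OR (d AND NOT e)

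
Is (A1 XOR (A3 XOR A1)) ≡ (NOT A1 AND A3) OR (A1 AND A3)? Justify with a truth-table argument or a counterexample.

Yes, they are equivalent — the two output columns agree on all 4 assignments:
A1 | A3 | Expression 1 | Expression 2
-------------------------------------
0 | 0 | 0 | 0
0 | 1 | 1 | 1
1 | 0 | 0 | 0
1 | 1 | 1 | 1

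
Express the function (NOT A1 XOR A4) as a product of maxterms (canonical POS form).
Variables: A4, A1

ΠM(1, 2) = (A4 OR NOT A1) AND (NOT A4 OR A1)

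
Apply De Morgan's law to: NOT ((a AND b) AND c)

NOT (a AND b) OR NOT c
De Morgan's: NOT(AND of terms) = OR of negations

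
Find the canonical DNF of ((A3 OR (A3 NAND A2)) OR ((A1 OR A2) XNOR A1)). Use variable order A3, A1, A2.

(NOT A3 AND NOT A1 AND NOT A2) OR (NOT A3 AND NOT A1 AND A2) OR (NOT A3 AND A1 AND NOT A2) OR (NOT A3 AND A1 AND A2) OR (A3 AND NOT A1 AND NOT A2) OR (A3 AND NOT A1 AND A2) OR (A3 AND A1 AND NOT A2) OR (A3 AND A1 AND A2)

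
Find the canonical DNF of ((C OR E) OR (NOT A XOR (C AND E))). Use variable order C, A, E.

(NOT C AND NOT A AND NOT E) OR (NOT C AND NOT A AND E) OR (NOT C AND A AND E) OR (C AND NOT A AND NOT E) OR (C AND NOT A AND E) OR (C AND A AND NOT E) OR (C AND A AND E)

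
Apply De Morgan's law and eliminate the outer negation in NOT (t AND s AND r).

NOT t OR NOT s OR NOT r
De Morgan's: NOT(AND of terms) = OR of negations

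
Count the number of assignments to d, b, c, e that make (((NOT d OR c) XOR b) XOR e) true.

Satisfying assignments: (0,0,0,0), (0,0,1,0), (0,1,0,1), (0,1,1,1), (1,0,0,1), (1,0,1,0), (1,1,0,0), (1,1,1,1)
Count: 8 out of 16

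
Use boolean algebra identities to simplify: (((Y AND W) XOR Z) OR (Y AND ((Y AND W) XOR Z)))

By absorption (E OR (E AND v) = E):
= ((Y AND W) XOR Z)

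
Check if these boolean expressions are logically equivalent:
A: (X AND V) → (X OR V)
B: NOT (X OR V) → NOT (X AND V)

Yes, Contrapositive is always equivalent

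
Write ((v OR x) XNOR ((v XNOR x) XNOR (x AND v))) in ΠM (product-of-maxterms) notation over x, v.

ΠM() = TRUE (no maxterms)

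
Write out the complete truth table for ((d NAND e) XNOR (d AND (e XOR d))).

d | e | Output
--------------
0 | 0 | 0
0 | 1 | 0
1 | 0 | 1
1 | 1 | 1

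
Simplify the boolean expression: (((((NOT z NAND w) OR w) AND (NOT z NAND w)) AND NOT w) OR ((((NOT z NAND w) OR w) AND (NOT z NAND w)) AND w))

By distribution ((E AND v) OR (E AND NOT v) = E) then absorption (E AND (E OR v) = E):
= (NOT z NAND w)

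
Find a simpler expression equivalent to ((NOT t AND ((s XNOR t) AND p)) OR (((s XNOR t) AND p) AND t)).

By distribution ((E AND v) OR (E AND NOT v) = E):
= ((s XNOR t) AND p)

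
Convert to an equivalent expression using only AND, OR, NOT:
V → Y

NOT V OR Y
(Implication elimination: A → B = NOT A OR B)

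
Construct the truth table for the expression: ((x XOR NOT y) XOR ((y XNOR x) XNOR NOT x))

y | x | Output
--------------
0 | 0 | 0
0 | 1 | 1
1 | 0 | 0
1 | 1 | 1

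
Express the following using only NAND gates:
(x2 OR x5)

((x2 NAND x2) NAND (x5 NAND x5))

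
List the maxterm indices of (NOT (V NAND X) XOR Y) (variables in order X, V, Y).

ΠM(0, 2, 4, 7) = (X OR V OR Y) AND (X OR NOT V OR Y) AND (NOT X OR V OR Y) AND (NOT X OR NOT V OR NOT Y)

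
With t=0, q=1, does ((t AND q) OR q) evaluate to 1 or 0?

Substituting: ((0 AND 1) OR 1)
= 1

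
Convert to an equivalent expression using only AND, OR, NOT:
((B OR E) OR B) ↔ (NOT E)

(((B OR E) OR B) AND (NOT E)) OR (NOT ((B OR E) OR B) AND E)
(Biconditional = both true or both false)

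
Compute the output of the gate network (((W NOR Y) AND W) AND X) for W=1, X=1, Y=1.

Substituting: (((1 NOR 1) AND 1) AND 1)
= 0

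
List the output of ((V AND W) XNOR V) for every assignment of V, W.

V | W | Output
--------------
0 | 0 | 1
0 | 1 | 1
1 | 0 | 0
1 | 1 | 1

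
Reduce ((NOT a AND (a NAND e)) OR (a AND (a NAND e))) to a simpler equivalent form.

By distribution ((E AND v) OR (E AND NOT v) = E):
= (a NAND e)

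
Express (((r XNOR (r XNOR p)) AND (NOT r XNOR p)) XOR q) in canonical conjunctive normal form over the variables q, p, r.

(q OR p OR r) AND (q OR p OR NOT r) AND (q OR NOT p OR NOT r) AND (NOT q OR NOT p OR r)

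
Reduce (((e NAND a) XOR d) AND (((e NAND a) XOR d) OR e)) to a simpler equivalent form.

By absorption (E AND (E OR v) = E):
= ((e NAND a) XOR d)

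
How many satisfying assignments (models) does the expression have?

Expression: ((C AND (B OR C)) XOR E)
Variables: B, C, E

Satisfying assignments: (0,0,1), (0,1,0), (1,0,1), (1,1,0)
Count: 4 out of 8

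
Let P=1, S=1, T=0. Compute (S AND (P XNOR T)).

Substituting: (1 AND (1 XNOR 0))
= 0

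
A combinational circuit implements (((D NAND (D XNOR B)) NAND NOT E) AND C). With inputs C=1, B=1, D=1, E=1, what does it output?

Substituting: (((1 NAND (1 XNOR 1)) NAND NOT 1) AND 1)
= 1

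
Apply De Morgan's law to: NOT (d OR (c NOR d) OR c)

NOT d AND NOT (c NOR d) AND NOT c
De Morgan's: NOT(OR of terms) = AND of negations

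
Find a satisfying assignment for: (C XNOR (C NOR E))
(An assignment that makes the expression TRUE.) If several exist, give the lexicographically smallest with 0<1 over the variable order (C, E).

C=0, E=1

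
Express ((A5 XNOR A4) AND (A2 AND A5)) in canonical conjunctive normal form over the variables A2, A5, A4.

(A2 OR A5 OR A4) AND (A2 OR A5 OR NOT A4) AND (A2 OR NOT A5 OR A4) AND (A2 OR NOT A5 OR NOT A4) AND (NOT A2 OR A5 OR A4) AND (NOT A2 OR A5 OR NOT A4) AND (NOT A2 OR NOT A5 OR A4)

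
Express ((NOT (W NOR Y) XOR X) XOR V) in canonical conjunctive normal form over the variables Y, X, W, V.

(Y OR X OR W OR V) AND (Y OR X OR NOT W OR NOT V) AND (Y OR NOT X OR W OR NOT V) AND (Y OR NOT X OR NOT W OR V) AND (NOT Y OR X OR W OR NOT V) AND (NOT Y OR X OR NOT W OR NOT V) AND (NOT Y OR NOT X OR W OR V) AND (NOT Y OR NOT X OR NOT W OR V)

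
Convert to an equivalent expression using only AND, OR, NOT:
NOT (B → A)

B AND NOT A
(Negated implication: NOT(A → B) = A AND NOT B)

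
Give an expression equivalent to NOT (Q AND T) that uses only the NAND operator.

(((Q NAND T) NAND (Q NAND T)) NAND ((Q NAND T) NAND (Q NAND T)))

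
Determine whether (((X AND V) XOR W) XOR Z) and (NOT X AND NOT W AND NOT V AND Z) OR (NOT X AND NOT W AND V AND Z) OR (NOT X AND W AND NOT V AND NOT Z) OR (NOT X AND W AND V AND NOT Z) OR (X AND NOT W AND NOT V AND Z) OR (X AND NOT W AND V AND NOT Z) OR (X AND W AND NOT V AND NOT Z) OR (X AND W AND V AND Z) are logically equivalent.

Yes, they are equivalent — the two output columns agree on all 16 assignments:
X | W | V | Z | Expression 1 | Expression 2
-------------------------------------------
0 | 0 | 0 | 0 | 0 | 0
0 | 0 | 0 | 1 | 1 | 1
0 | 0 | 1 | 0 | 0 | 0
0 | 0 | 1 | 1 | 1 | 1
0 | 1 | 0 | 0 | 1 | 1
0 | 1 | 0 | 1 | 0 | 0
0 | 1 | 1 | 0 | 1 | 1
0 | 1 | 1 | 1 | 0 | 0
1 | 0 | 0 | 0 | 0 | 0
1 | 0 | 0 | 1 | 1 | 1
1 | 0 | 1 | 0 | 1 | 1
1 | 0 | 1 | 1 | 0 | 0
1 | 1 | 0 | 0 | 1 | 1
1 | 1 | 0 | 1 | 0 | 0
1 | 1 | 1 | 0 | 0 | 0
1 | 1 | 1 | 1 | 1 | 1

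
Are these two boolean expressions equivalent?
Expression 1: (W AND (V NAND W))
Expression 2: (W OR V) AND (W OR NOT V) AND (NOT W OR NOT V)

Yes, they are equivalent — the two output columns agree on all 4 assignments:
W | V | Expression 1 | Expression 2
-----------------------------------
0 | 0 | 0 | 0
0 | 1 | 0 | 0
1 | 0 | 1 | 1
1 | 1 | 0 | 0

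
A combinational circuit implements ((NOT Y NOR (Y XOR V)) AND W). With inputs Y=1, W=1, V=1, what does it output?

Substituting: ((NOT 1 NOR (1 XOR 1)) AND 1)
= 1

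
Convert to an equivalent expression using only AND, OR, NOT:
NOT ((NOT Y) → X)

(NOT Y) AND NOT X
(Negated implication: NOT(A → B) = A AND NOT B)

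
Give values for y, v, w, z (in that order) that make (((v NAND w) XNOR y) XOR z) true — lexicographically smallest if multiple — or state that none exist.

y=0, v=0, w=0, z=1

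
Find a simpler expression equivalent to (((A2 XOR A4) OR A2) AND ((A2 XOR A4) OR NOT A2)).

By distribution ((E OR v) AND (E OR NOT v) = E):
= (A2 XOR A4)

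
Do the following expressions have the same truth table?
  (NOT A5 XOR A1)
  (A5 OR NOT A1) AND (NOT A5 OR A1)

Yes, they are equivalent — the two output columns agree on all 4 assignments:
A5 | A1 | Expression 1 | Expression 2
-------------------------------------
0 | 0 | 1 | 1
0 | 1 | 0 | 0
1 | 0 | 0 | 0
1 | 1 | 1 | 1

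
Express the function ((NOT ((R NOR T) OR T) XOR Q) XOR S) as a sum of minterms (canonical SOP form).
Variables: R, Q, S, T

Σm(2, 3, 4, 5, 8, 11, 13, 14) = (NOT R AND NOT Q AND S AND NOT T) OR (NOT R AND NOT Q AND S AND T) OR (NOT R AND Q AND NOT S AND NOT T) OR (NOT R AND Q AND NOT S AND T) OR (R AND NOT Q AND NOT S AND NOT T) OR (R AND NOT Q AND S AND T) OR (R AND Q AND NOT S AND T) OR (R AND Q AND S AND NOT T)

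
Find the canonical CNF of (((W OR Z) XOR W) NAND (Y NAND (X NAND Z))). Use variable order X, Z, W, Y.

(X OR NOT Z OR W OR Y) AND (NOT X OR NOT Z OR W OR Y) AND (NOT X OR NOT Z OR W OR NOT Y)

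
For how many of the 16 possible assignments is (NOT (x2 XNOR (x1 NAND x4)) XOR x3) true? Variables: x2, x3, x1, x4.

Satisfying assignments: (0,0,0,0), (0,0,0,1), (0,0,1,0), (0,1,1,1), (1,0,1,1), (1,1,0,0), (1,1,0,1), (1,1,1,0)
Count: 8 out of 16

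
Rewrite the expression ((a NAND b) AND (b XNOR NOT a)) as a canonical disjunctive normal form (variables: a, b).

(NOT a AND b) OR (a AND NOT b)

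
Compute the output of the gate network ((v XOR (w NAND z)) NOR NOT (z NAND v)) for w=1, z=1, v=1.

Substituting: ((1 XOR (1 NAND 1)) NOR NOT (1 NAND 1))
= 0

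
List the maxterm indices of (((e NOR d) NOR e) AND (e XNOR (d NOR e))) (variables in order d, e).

ΠM(0, 1, 3) = (d OR e) AND (d OR NOT e) AND (NOT d OR NOT e)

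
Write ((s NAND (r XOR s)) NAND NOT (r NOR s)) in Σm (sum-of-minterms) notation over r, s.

Σm(0, 1) = (NOT r AND NOT s) OR (NOT r AND s)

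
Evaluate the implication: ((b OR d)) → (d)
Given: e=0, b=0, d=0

Antecedent ((b OR d)) = 0; consequent (d) = 0.
0 → 0 = 1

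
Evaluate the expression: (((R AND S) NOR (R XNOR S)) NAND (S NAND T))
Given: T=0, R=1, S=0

Substituting: (((1 AND 0) NOR (1 XNOR 0)) NAND (0 NAND 0))
= 0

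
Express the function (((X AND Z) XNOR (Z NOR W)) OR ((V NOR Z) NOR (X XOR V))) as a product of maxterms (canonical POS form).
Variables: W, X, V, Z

ΠM(0, 2, 4, 5, 13) = (W OR X OR V OR Z) AND (W OR X OR NOT V OR Z) AND (W OR NOT X OR V OR Z) AND (W OR NOT X OR V OR NOT Z) AND (NOT W OR NOT X OR V OR NOT Z)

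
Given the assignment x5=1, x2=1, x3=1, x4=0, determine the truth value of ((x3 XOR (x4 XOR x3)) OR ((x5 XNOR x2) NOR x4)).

Substituting: ((1 XOR (0 XOR 1)) OR ((1 XNOR 1) NOR 0))
= 0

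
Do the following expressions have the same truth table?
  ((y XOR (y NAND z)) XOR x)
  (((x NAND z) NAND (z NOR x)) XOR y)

No. Counterexample: with z=0, x=0, y=0, Expression 1 = 1 but Expression 2 = 0.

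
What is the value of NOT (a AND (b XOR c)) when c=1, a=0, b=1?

Substituting: NOT (0 AND (1 XOR 1))
= 1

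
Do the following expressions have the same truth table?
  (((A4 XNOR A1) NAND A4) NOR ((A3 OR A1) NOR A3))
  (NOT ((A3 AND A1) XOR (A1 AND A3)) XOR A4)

No. Counterexample: with A4=0, A1=0, A3=0, Expression 1 = 0 but Expression 2 = 1.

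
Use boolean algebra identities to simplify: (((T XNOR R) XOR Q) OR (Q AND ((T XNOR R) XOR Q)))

By absorption (E OR (E AND v) = E):
= ((T XNOR R) XOR Q)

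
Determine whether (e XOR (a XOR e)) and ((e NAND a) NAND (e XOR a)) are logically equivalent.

No. Counterexample: with a=0, e=0, Expression 1 = 0 but Expression 2 = 1.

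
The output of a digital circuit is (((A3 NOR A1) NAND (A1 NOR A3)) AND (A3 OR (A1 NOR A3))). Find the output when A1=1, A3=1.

Substituting: (((1 NOR 1) NAND (1 NOR 1)) AND (1 OR (1 NOR 1)))
= 1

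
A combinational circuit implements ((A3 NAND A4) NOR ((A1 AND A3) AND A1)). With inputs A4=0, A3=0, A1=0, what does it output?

Substituting: ((0 NAND 0) NOR ((0 AND 0) AND 0))
= 0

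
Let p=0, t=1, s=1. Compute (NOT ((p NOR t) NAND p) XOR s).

Substituting: (NOT ((0 NOR 1) NAND 0) XOR 1)
= 1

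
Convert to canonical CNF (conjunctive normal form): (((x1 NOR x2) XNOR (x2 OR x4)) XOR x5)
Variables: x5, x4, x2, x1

(x5 OR x4 OR x2 OR x1) AND (x5 OR x4 OR NOT x2 OR x1) AND (x5 OR x4 OR NOT x2 OR NOT x1) AND (x5 OR NOT x4 OR x2 OR NOT x1) AND (x5 OR NOT x4 OR NOT x2 OR x1) AND (x5 OR NOT x4 OR NOT x2 OR NOT x1) AND (NOT x5 OR x4 OR x2 OR NOT x1) AND (NOT x5 OR NOT x4 OR x2 OR x1)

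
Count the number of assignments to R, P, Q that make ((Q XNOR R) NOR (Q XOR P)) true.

Satisfying assignments: (0,1,1), (1,0,0)
Count: 2 out of 8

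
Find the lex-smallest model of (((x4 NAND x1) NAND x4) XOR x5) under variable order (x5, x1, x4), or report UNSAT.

x5=0, x1=0, x4=0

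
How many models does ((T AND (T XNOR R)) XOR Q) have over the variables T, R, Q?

Satisfying assignments: (0,0,1), (0,1,1), (1,0,1), (1,1,0)
Count: 4 out of 8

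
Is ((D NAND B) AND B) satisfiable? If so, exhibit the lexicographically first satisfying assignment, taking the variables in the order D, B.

D=0, B=1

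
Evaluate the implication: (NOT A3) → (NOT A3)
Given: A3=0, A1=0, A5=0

Antecedent (NOT A3) = 1; consequent (NOT A3) = 1.
1 → 1 = 1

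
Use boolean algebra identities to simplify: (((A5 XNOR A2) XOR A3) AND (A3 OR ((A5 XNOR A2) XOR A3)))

By absorption (E AND (E OR v) = E):
= ((A5 XNOR A2) XOR A3)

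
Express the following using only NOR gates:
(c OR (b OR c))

((c NOR ((b NOR c) NOR (b NOR c))) NOR (c NOR ((b NOR c) NOR (b NOR c))))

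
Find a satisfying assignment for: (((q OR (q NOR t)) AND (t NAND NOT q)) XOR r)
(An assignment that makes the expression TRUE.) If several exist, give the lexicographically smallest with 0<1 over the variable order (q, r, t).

q=0, r=0, t=0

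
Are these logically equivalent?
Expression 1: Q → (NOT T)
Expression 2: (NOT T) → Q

No, Converse is not equivalent to original (counterexample: T=0, Q=0)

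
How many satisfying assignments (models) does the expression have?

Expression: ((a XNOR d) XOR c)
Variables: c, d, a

Satisfying assignments: (0,0,0), (0,1,1), (1,0,1), (1,1,0)
Count: 4 out of 8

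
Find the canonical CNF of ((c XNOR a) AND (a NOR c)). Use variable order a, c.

(a OR NOT c) AND (NOT a OR c) AND (NOT a OR NOT c)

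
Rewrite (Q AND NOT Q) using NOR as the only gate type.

((Q NOR Q) NOR ((Q NOR Q) NOR (Q NOR Q)))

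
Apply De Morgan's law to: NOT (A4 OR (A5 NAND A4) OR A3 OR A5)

NOT A4 AND NOT (A5 NAND A4) AND NOT A3 AND NOT A5
De Morgan's: NOT(OR of terms) = AND of negations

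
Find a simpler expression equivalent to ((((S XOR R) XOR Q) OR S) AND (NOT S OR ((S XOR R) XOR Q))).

By distribution ((E OR v) AND (E OR NOT v) = E):
= ((S XOR R) XOR Q)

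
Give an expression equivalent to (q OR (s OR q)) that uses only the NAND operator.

((q NAND q) NAND (((s NAND s) NAND (q NAND q)) NAND ((s NAND s) NAND (q NAND q))))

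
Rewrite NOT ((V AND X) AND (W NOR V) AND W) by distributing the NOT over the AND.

NOT (V AND X) OR NOT (W NOR V) OR NOT W
De Morgan's: NOT(AND of terms) = OR of negations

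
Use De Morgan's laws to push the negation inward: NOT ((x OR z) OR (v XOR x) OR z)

NOT (x OR z) AND NOT (v XOR x) AND NOT z
De Morgan's: NOT(OR of terms) = AND of negations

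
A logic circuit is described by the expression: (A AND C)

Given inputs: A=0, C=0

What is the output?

Substituting: (0 AND 0)
= 0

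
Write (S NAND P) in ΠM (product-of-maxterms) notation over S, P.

ΠM(3) = (NOT S OR NOT P)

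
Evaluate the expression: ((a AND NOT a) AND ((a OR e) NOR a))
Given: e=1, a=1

Substituting: ((1 AND NOT 1) AND ((1 OR 1) NOR 1))
= 0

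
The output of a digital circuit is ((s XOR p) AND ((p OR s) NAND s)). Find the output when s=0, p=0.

Substituting: ((0 XOR 0) AND ((0 OR 0) NAND 0))
= 0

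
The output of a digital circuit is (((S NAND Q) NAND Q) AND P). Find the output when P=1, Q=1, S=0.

Substituting: (((0 NAND 1) NAND 1) AND 1)
= 0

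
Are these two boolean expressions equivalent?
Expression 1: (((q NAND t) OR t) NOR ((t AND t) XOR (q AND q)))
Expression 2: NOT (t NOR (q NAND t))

No. Counterexample: with q=0, t=0, Expression 1 = 0 but Expression 2 = 1.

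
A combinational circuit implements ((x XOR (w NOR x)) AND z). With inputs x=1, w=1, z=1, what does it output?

Substituting: ((1 XOR (1 NOR 1)) AND 1)
= 1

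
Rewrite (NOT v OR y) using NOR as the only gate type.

(((v NOR v) NOR y) NOR ((v NOR v) NOR y))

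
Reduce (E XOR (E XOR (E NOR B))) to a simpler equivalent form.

By XOR self-cancellation ((E XOR v) XOR v = E):
= (E NOR B)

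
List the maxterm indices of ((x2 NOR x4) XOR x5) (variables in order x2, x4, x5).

ΠM(1, 2, 4, 6) = (x2 OR x4 OR NOT x5) AND (x2 OR NOT x4 OR x5) AND (NOT x2 OR x4 OR x5) AND (NOT x2 OR NOT x4 OR x5)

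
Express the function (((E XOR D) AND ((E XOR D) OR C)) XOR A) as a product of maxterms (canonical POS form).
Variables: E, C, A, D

ΠM(0, 3, 4, 7, 9, 10, 13, 14) = (E OR C OR A OR D) AND (E OR C OR NOT A OR NOT D) AND (E OR NOT C OR A OR D) AND (E OR NOT C OR NOT A OR NOT D) AND (NOT E OR C OR A OR NOT D) AND (NOT E OR C OR NOT A OR D) AND (NOT E OR NOT C OR A OR NOT D) AND (NOT E OR NOT C OR NOT A OR D)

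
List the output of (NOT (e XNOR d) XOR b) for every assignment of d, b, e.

d | b | e | Output
------------------
0 | 0 | 0 | 0
0 | 0 | 1 | 1
0 | 1 | 0 | 1
0 | 1 | 1 | 0
1 | 0 | 0 | 1
1 | 0 | 1 | 0
1 | 1 | 0 | 0
1 | 1 | 1 | 1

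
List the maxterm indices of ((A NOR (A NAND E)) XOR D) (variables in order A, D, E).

ΠM(0, 1, 4, 5) = (A OR D OR E) AND (A OR D OR NOT E) AND (NOT A OR D OR E) AND (NOT A OR D OR NOT E)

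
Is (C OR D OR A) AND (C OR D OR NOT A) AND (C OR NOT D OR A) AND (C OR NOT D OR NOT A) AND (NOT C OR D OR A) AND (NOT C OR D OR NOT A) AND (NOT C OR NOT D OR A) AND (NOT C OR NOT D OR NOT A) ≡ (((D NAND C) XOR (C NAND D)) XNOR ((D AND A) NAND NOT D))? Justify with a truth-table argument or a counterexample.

Yes, they are equivalent — the two output columns agree on all 8 assignments:
C | D | A | Expression 1 | Expression 2
---------------------------------------
0 | 0 | 0 | 0 | 0
0 | 0 | 1 | 0 | 0
0 | 1 | 0 | 0 | 0
0 | 1 | 1 | 0 | 0
1 | 0 | 0 | 0 | 0
1 | 0 | 1 | 0 | 0
1 | 1 | 0 | 0 | 0
1 | 1 | 1 | 0 | 0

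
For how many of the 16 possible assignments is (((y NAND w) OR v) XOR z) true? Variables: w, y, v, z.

Satisfying assignments: (0,0,0,0), (0,0,1,0), (0,1,0,0), (0,1,1,0), (1,0,0,0), (1,0,1,0), (1,1,0,1), (1,1,1,0)
Count: 8 out of 16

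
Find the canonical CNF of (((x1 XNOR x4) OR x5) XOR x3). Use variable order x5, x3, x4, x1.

(x5 OR x3 OR x4 OR NOT x1) AND (x5 OR x3 OR NOT x4 OR x1) AND (x5 OR NOT x3 OR x4 OR x1) AND (x5 OR NOT x3 OR NOT x4 OR NOT x1) AND (NOT x5 OR NOT x3 OR x4 OR x1) AND (NOT x5 OR NOT x3 OR x4 OR NOT x1) AND (NOT x5 OR NOT x3 OR NOT x4 OR x1) AND (NOT x5 OR NOT x3 OR NOT x4 OR NOT x1)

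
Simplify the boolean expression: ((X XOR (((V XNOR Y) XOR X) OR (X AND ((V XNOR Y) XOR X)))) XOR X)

By XOR self-cancellation ((E XOR v) XOR v = E) then absorption (E OR (E AND v) = E):
= ((V XNOR Y) XOR X)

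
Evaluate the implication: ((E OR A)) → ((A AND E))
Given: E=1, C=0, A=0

Antecedent ((E OR A)) = 1; consequent ((A AND E)) = 0.
1 → 0 = 0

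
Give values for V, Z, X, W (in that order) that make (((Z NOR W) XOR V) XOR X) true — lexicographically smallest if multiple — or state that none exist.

V=0, Z=0, X=0, W=0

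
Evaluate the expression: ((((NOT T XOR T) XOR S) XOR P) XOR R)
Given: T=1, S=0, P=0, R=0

Substituting: ((((NOT 1 XOR 1) XOR 0) XOR 0) XOR 0)
= 1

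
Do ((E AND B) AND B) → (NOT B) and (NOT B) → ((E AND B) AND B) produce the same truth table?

No, Converse is not equivalent to original (counterexample: B=0, E=0, D=0)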